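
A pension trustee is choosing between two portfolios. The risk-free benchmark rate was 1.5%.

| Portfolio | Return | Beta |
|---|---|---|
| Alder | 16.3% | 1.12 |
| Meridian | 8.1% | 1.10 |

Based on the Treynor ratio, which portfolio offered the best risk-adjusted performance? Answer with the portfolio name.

Alder: Treynor = (16.3% − 1.5%) / 1.12 = 13.214
Meridian: Treynor = (8.1% − 1.5%) / 1.10 = 6.000
Highest: Alder (13.214).

Alder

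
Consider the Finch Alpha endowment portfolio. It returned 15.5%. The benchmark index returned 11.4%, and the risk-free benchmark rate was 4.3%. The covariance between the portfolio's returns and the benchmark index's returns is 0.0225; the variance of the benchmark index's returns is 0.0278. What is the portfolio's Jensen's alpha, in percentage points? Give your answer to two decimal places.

5.45

β = Cov / Var = 0.0225 / 0.0278 = 0.8094
E[R] = Rf + β(Rm − Rf) = 4.3% + 0.8094 × (11.4% − 4.3%) = 10.0467%
α = Rp − E[R] = 15.5% − 10.0467% = 5.4533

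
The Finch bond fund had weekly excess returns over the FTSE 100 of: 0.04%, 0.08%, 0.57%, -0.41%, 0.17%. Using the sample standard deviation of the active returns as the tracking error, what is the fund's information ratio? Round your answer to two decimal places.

0.26

r̄ = (0.04 + 0.08 + 0.57 − 0.41 + 0.17) / 5 = 0.450 / 5 = 0.0900%
Σ(r − r̄)² = 0.4894; sample σ = √(0.4894/4) = 0.3498%
IR = r̄ / tracking error = 0.0900 / 0.3498 = 0.2573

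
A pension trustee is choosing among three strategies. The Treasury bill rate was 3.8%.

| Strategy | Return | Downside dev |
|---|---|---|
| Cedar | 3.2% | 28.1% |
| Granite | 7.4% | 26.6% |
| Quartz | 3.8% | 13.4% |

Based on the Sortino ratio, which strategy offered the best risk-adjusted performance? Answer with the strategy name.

Cedar: Sortino ratio = (3.2% − 3.8%) / 28.1% = -0.021
Granite: Sortino ratio = (7.4% − 3.8%) / 26.6% = 0.135
Quartz: Sortino ratio = (3.8% − 3.8%) / 13.4% = 0.000
Highest: Granite (0.135).

Granite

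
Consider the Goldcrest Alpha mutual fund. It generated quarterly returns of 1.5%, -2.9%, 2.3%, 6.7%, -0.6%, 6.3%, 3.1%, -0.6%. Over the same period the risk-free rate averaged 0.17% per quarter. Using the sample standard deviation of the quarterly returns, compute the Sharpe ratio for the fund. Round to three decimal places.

r̄ = (1.5 − 2.9 + 2.3 + 6.7 − 0.6 + 6.3 + 3.1 − 0.6) / 8 = 15.80 / 8 = 1.9750%
Σ(r − r̄)² = (1.5 − 1.9750)² + (-2.9 − 1.9750)² + (2.3 − 1.9750)² + … = 79.6550
sample σ = √(79.6550 / 7) = √11.3793 = 3.3733%
Sharpe = (r̄ − rf) / σ = (1.9750 − 0.17) / 3.3733 = 1.8050 / 3.3733 = 0.5351

0.535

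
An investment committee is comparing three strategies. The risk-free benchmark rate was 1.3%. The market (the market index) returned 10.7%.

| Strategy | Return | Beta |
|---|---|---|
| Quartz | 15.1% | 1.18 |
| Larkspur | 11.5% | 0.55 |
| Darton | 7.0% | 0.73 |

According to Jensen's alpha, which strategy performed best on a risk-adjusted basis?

Quartz: α = 15.1% − [1.3% + 1.18 × (10.7% − 1.3%)] = 2.708
Larkspur: α = 11.5% − [1.3% + 0.55 × (10.7% − 1.3%)] = 5.030
Darton: α = 7.0% − [1.3% + 0.73 × (10.7% − 1.3%)] = -1.162
Highest: Larkspur (5.030).

Larkspur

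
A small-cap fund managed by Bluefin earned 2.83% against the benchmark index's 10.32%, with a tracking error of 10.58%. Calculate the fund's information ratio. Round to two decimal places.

-0.71

IR = (Rp − Rb) / TE = (2.83% − 10.32%) / 10.58% = -7.49% / 10.58% = -0.7079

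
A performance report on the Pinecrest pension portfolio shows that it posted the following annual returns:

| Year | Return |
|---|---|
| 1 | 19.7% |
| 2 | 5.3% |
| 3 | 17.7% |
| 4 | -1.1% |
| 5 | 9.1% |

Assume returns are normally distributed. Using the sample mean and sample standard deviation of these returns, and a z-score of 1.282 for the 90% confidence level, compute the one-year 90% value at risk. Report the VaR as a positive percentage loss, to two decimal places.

0.95

r̄ = (19.7 + 5.3 + 17.7 − 1.1 + 9.1) / 5 = 10.1400%
Sample σ = √[Σ(r − r̄)² / 4] = √[299.3920 / 4] = √74.8480 = 8.6515%
VaR = −(r̄ − z·σ) = −(10.1400 − 1.282 × 8.6515) = −(-0.9512) = 0.9512%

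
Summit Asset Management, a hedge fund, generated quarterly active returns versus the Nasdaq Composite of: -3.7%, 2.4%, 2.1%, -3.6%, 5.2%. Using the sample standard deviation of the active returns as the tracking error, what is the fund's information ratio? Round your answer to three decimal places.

r̄ = (-3.7 + 2.4 + 2.1 − 3.6 + 5.2) / 5 = 2.40 / 5 = 0.4800%
Sample σ = √[Σ(r − r̄)² / 4] = √[62.7080 / 4] = √15.6770 = 3.9594%
IR = r̄ / tracking error = 0.4800 / 3.9594 = 0.1212

0.121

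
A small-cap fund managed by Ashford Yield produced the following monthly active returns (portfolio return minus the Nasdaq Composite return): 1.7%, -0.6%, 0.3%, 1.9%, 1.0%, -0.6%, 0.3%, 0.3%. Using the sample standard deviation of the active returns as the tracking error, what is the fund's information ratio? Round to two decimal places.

μ = (1.7 − 0.6 + 0.3 + 1.9 + 1 − 0.6 + 0.3 + 0.3) / 8 = 0.5375%
Sample std dev = √[6.1788 / 7] = 0.9395%
IR = μ / tracking error = 0.5375 / 0.9395 = 0.5721

0.57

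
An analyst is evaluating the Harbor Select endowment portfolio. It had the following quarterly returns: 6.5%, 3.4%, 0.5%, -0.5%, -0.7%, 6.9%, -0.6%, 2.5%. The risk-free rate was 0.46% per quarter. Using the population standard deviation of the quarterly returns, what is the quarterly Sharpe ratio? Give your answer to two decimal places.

0.61

μ = (6.5 + 3.4 + 0.5 − 0.5 − 0.7 + 6.9 − 0.6 + 2.5) / 8 = 18.00 / 8 = 2.2500%
Σ(r − μ)² = (6.5 − 2.2500)² + (3.4 − 2.2500)² + … = 68.5200
population σ = √(68.5200 / 8) = √8.5650 = 2.9266%
Sharpe = (μ − rf) / σ = (2.2500 − 0.46) / 2.9266 = 1.7900 / 2.9266 = 0.6116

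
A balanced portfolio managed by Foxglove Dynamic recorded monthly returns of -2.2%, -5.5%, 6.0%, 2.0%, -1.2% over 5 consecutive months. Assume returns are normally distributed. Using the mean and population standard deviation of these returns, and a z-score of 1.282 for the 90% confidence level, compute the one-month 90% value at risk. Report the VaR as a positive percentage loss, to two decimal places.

μ = (-2.2 − 5.5 + 6 + 2 − 1.2) / 5 = -0.1800%
Σ(r − μ)² = (-2.2 − (-0.1800))² + (-5.5 − (-0.1800))² + (6 − (-0.1800))² + … = 76.3680
population σ = √(76.3680 / 5) = √15.2736 = 3.9081%
VaR = −(μ − z·σ) = −(-0.1800 − 1.282 × 3.9081) = −(-5.1902) = 5.1902%

5.19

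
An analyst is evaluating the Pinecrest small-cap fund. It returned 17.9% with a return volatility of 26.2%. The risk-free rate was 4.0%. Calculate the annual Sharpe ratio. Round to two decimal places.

Sharpe = (Rp − Rf) / σp = (17.9% − 4.0%) / 26.2% = 13.90% / 26.2% = 0.5305

0.53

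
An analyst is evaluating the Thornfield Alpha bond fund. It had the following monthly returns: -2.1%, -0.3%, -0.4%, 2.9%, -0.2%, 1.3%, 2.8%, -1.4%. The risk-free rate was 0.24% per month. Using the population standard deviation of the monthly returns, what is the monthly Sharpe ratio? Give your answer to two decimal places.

0.05

r̄ = (-2.1 − 0.3 − 0.4 + 2.9 − 0.2 + 1.3 + 2.8 − 1.4) / 8 = 0.3250%
Σ(r − r̄)² = 23.7550; population σ = √(23.7550/8) = 1.7232%
Sharpe = (r̄ − rf) / σ = (0.3250 − 0.24) / 1.7232 = 0.0850 / 1.7232 = 0.0493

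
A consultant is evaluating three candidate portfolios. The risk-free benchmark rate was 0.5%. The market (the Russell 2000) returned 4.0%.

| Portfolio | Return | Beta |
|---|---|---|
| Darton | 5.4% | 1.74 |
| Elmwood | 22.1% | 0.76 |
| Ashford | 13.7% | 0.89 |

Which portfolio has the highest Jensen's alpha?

Elmwood

Darton: α = 5.4% − [0.5% + 1.74 × (4.0% − 0.5%)] = -1.190
Elmwood: α = 22.1% − [0.5% + 0.76 × (4.0% − 0.5%)] = 18.940
Ashford: α = 13.7% − [0.5% + 0.89 × (4.0% − 0.5%)] = 10.085
Highest: Elmwood (18.940).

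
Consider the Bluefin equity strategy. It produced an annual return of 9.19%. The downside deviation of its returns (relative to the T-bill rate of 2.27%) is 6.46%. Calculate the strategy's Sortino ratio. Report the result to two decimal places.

Sortino = (Rp − Rf) / σd = (9.19% − 2.27%) / 6.46% = 6.92% / 6.46% = 1.0712

1.07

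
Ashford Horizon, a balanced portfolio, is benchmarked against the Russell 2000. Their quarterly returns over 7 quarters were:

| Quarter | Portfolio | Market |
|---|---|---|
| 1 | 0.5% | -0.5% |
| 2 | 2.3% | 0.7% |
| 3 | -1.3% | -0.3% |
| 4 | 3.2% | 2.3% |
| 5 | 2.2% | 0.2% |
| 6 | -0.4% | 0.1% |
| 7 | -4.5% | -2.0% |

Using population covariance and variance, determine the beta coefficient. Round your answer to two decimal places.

1.81

r̄p = 0.2857%,  r̄m = 0.0714%
Cov = Σ(rp − r̄p)(rm − r̄m) / 7 = 2.6239
Var(rm) = Σ(rm − r̄m)² / 7 = 1.4478
β = Cov / Var = 2.6239 / 1.4478 = 1.8123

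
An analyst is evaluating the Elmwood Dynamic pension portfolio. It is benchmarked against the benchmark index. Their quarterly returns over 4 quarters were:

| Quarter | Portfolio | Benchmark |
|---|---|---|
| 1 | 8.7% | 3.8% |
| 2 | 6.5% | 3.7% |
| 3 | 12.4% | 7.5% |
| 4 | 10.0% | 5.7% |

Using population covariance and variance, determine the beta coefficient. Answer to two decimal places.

1.29

r̄p = 9.4000%,  r̄m = 5.1750%
Cov = Σ(rp − r̄p)(rm − r̄m) / 4 = 3.1325
Var(rm) = Σ(rm − r̄m)² / 4 = 2.4369
β = Cov / Var = 3.1325 / 2.4369 = 1.2854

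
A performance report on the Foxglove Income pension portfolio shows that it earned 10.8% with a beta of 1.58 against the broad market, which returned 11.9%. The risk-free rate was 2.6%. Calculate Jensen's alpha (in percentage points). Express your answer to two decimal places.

-6.49

CAPM expected return = Rf + β(Rm − Rf) = 2.6% + 1.58 × (11.9% − 2.6%) = 2.6 + 1.58 × 9.30 = 17.2940%
Jensen's α = Rp − E[R] = 10.8% − 17.2940% = -6.4940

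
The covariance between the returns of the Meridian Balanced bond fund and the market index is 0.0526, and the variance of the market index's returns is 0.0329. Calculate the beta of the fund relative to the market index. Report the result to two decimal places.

β = Cov(Rp, Rm) / Var(Rm) = 0.0526 / 0.0329 = 1.5988

1.60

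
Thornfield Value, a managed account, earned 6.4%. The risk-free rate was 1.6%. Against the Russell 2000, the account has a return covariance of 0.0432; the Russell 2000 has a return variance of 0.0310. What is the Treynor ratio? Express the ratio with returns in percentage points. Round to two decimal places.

3.44

β = Cov / Var = 0.0432 / 0.0310 = 1.3935
Treynor = (Rp − Rf) / β = (6.4% − 1.6%) / 1.3935 = 4.80 / 1.3935 = 3.4446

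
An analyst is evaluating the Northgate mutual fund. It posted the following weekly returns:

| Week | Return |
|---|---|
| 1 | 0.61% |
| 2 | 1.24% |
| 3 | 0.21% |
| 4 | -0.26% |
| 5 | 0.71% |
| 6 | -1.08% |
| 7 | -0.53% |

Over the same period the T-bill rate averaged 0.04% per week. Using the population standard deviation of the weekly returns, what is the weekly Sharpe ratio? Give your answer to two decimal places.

0.12

Mean return r̄ = 0.900 / 7 = 0.1286%
Σ(r − r̄)² = (0.61 − 0.1286)² + (1.24 − 0.1286)² + (0.21 − 0.1286)² + … = 3.8571
σ = √[3.8571 / 7] = 0.7423%
Sharpe = (r̄ − rf) / σ = (0.1286 − 0.04) / 0.7423 = 0.0886 / 0.7423 = 0.1194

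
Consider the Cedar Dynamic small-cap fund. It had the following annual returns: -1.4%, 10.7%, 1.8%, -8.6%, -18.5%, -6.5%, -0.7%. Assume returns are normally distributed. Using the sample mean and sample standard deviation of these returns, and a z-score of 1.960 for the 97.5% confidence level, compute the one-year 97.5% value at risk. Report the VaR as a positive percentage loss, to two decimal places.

r̄ = (-1.4 + 10.7 + 1.8 − 8.6 − 18.5 − 6.5 − 0.7) / 7 = -3.3143%
Σ(r − r̄)² = 501.7486; sample σ = √(501.7486/6) = 9.1447%
VaR = −(r̄ − z·σ) = −(-3.3143 − 1.960 × 9.1447) = −(-21.2379) = 21.2379%

21.24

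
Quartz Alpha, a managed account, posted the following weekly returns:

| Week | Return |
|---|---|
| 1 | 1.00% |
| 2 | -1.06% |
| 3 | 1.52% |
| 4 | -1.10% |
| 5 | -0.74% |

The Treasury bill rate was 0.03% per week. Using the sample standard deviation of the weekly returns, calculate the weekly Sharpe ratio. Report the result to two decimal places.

-0.09

μ = (1 − 1.06 + 1.52 − 1.1 − 0.74) / 5 = -0.380 / 5 = -0.0760%
Σ(r − μ)² = 6.1627; sample σ = √(6.1627/4) = 1.2412%
Sharpe = (μ − rf) / σ = (-0.0760 − 0.03) / 1.2412 = -0.1060 / 1.2412 = -0.0854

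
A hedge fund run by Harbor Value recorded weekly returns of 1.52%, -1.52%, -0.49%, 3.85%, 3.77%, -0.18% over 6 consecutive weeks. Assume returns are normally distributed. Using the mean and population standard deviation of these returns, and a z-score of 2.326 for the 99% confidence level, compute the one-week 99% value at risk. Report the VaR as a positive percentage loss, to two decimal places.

Mean return r̄ = 6.950 / 6 = 1.1583%
Σ(r − r̄)² = (1.52 − 1.1583)² + (-1.52 − 1.1583)² + (-0.49 − 1.1583)² + … = 25.8783
population σ = √(25.8783 / 6) = √4.3131 = 2.0768%
VaR = −(r̄ − z·σ) = −(1.1583 − 2.326 × 2.0768) = −(-3.6723) = 3.6723%

3.67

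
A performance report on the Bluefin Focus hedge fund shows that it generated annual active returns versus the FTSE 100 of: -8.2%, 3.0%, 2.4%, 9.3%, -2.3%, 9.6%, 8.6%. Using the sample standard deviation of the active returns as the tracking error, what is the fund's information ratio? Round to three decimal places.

r̄ = (-8.2 + 3 + 2.4 + 9.3 − 2.3 + 9.6 + 8.6) / 7 = 3.2000%
Sample σ = √[Σ(r − r̄)² / 6] = √[268.2200 / 6] = √44.7033 = 6.6861%
IR = r̄ / tracking error = 3.2000 / 6.6861 = 0.4786

0.479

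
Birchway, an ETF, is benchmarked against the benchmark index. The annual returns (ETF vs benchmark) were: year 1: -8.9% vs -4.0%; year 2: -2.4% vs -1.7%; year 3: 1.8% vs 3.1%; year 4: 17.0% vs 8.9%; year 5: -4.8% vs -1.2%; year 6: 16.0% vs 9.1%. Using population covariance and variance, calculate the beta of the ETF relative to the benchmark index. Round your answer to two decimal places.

r̄p = 3.1167%,  r̄m = 2.3667%
Cov = Σ(rp − r̄p)(rm − r̄m) / 6 = 50.6106
Var(rm) = Σ(rm − r̄m)² / 6 = 26.3922
β = Cov / Var = 50.6106 / 26.3922 = 1.9176

1.92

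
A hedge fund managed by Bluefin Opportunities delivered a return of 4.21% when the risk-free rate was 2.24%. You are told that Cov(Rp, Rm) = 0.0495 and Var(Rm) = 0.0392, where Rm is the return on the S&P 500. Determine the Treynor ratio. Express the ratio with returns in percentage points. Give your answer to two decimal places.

1.56

β = Cov / Var = 0.0495 / 0.0392 = 1.2628
Treynor = (Rp − Rf) / β = (4.21% − 2.24%) / 1.2628 = 1.97 / 1.2628 = 1.5600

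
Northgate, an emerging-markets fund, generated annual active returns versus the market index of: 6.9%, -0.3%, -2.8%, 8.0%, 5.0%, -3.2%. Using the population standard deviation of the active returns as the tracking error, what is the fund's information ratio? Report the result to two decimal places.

r̄ = (6.9 − 0.3 − 2.8 + 8 + 5 − 3.2) / 6 = 2.2667%
Population σ = √[Σ(r − r̄)² / 6] = √[123.9533 / 6] = √20.6589 = 4.5452%
IR = r̄ / tracking error = 2.2667 / 4.5452 = 0.4987

0.50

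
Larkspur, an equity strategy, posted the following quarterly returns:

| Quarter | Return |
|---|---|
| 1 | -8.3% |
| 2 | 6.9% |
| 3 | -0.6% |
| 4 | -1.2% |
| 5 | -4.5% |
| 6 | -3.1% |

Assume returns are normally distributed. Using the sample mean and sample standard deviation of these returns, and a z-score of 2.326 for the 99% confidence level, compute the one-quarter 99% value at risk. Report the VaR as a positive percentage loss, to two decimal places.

13.60

μ = (-8.3 + 6.9 − 0.6 − 1.2 − 4.5 − 3.1) / 6 = -10.80 / 6 = -1.8000%
Sample std dev = √[128.7200 / 5] = 5.0739%
VaR = −(μ − z·σ) = −(-1.8000 − 2.326 × 5.0739) = −(-13.6019) = 13.6019%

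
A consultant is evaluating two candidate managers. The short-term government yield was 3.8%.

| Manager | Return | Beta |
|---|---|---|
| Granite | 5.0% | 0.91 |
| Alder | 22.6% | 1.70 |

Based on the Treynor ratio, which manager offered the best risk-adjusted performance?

Alder

Granite: Treynor = (5.0% − 3.8%) / 0.91 = 1.319
Alder: Treynor = (22.6% − 3.8%) / 1.70 = 11.059
Highest: Alder (11.059).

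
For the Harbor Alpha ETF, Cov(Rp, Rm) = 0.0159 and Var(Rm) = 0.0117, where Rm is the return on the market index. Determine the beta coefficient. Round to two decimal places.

1.36

β = Cov(Rp, Rm) / Var(Rm) = 0.0159 / 0.0117 = 1.3590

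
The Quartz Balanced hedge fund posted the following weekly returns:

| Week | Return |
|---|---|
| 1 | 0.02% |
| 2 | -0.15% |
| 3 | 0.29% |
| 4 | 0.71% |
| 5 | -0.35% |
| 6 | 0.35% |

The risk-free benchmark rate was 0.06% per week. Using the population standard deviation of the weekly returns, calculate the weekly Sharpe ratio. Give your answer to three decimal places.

r̄ = (0.02 − 0.15 + 0.29 + 0.71 − 0.35 + 0.35) / 6 = 0.870 / 6 = 0.1450%
Population σ = √[Σ(r − r̄)² / 6] = √[0.7300 / 6] = √0.1217 = 0.3489%
Sharpe = (r̄ − rf) / σ = (0.1450 − 0.06) / 0.3489 = 0.0850 / 0.3489 = 0.2436

0.244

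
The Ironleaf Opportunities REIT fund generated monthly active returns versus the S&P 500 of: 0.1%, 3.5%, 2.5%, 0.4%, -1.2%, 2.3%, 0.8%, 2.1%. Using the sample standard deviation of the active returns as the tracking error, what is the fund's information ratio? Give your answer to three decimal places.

0.851

Mean return μ = 10.50 / 8 = 1.3125%
Σ(r − μ)² = 16.6688; sample σ = √(16.6688/7) = 1.5431%
IR = μ / tracking error = 1.3125 / 1.5431 = 0.8506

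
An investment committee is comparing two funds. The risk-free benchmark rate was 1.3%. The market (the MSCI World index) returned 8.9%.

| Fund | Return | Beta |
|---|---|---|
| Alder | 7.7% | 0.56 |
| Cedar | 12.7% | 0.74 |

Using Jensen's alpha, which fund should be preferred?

Alder: α = 7.7% − [1.3% + 0.56 × (8.9% − 1.3%)] = 2.144
Cedar: α = 12.7% − [1.3% + 0.74 × (8.9% − 1.3%)] = 5.776
Highest: Cedar (5.776).

Cedar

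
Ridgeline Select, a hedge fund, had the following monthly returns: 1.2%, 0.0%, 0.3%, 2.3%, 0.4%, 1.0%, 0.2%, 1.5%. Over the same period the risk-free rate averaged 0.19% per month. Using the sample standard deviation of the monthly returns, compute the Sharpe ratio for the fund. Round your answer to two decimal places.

μ = (1.2 + 0 + 0.3 + 2.3 + 0.4 + 1 + 0.2 + 1.5) / 8 = 0.8625%
Sample std dev = √[4.3188 / 7] = 0.7855%
Sharpe = (μ − rf) / σ = (0.8625 − 0.19) / 0.7855 = 0.6725 / 0.7855 = 0.8561

0.86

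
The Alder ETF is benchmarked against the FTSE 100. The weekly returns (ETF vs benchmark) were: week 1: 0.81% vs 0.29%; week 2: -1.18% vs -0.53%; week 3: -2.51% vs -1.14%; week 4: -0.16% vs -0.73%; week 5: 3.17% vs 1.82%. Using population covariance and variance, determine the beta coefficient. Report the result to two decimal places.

r̄p = 0.0260%,  r̄m = -0.0580%
Cov = Σ(rp − r̄p)(rm − r̄m) / 5 = 1.9231
Var(rm) = Σ(rm − r̄m)² / 5 = 1.0986
β = Cov / Var = 1.9231 / 1.0986 = 1.7505

1.75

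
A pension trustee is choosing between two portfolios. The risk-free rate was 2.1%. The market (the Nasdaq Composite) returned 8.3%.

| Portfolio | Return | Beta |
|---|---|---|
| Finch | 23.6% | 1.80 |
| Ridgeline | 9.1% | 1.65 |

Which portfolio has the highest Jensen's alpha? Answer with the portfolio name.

Finch: α = 23.6% − [2.1% + 1.80 × (8.3% − 2.1%)] = 10.340
Ridgeline: α = 9.1% − [2.1% + 1.65 × (8.3% − 2.1%)] = -3.230
Highest: Finch (10.340).

Finch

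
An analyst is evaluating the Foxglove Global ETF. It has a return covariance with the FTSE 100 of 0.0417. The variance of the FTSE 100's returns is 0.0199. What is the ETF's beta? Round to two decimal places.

β = Cov(Rp, Rm) / Var(Rm) = 0.0417 / 0.0199 = 2.0955

2.10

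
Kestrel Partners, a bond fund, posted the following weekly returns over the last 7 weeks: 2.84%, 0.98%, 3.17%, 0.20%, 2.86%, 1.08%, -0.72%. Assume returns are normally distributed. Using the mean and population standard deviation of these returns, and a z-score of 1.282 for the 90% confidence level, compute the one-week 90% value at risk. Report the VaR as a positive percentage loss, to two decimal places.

0.29

Mean return r̄ = 10.410 / 7 = 1.4871%
Population σ = √[Σ(r − r̄)² / 7] = √[13.4981 / 7] = √1.9283 = 1.3886%
VaR = −(r̄ − z·σ) = −(1.4871 − 1.282 × 1.3886) = −(-0.2931) = 0.2931%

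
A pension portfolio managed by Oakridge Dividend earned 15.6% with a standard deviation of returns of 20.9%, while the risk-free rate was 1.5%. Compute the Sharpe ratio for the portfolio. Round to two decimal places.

0.67

Sharpe = (Rp − Rf) / σp = (15.6% − 1.5%) / 20.9% = 14.10% / 20.9% = 0.6746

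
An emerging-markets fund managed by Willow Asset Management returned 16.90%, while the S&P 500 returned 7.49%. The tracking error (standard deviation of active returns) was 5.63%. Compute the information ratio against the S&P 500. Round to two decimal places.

IR = (Rp − Rb) / TE = (16.90% − 7.49%) / 5.63% = 9.41% / 5.63% = 1.6714

1.67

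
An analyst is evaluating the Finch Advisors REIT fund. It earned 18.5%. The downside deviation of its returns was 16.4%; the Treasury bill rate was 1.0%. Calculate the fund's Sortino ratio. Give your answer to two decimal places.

1.07

Sortino = (Rp − Rf) / σd = (18.5% − 1.0%) / 16.4% = 17.50% / 16.4% = 1.0671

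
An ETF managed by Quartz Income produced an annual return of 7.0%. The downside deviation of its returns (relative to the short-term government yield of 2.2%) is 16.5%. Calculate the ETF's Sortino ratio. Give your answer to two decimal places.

Sortino = (Rp − Rf) / σd = (7.0% − 2.2%) / 16.5% = 4.80% / 16.5% = 0.2909

0.29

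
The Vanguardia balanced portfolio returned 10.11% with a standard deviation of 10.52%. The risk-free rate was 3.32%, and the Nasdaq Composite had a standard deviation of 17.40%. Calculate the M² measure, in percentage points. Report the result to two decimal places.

14.55

Sharpe = (Rp − Rf) / σp = (10.11% − 3.32%) / 10.52% = 0.6454
M² = Rf + Sharpe × σm = 3.32% + 0.6454 × 17.40% = 14.5500%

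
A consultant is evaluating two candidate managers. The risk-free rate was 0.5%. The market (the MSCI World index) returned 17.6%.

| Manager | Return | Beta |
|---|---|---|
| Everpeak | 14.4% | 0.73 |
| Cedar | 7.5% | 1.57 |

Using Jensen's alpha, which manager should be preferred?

Everpeak: α = 14.4% − [0.5% + 0.73 × (17.6% − 0.5%)] = 1.417
Cedar: α = 7.5% − [0.5% + 1.57 × (17.6% − 0.5%)] = -19.847
Highest: Everpeak (1.417).

Everpeak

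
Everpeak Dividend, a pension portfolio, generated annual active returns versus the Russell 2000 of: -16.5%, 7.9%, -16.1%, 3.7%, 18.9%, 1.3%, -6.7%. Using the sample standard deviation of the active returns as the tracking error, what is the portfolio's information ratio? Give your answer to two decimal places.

r̄ = (-16.5 + 7.9 − 16.1 + 3.7 + 18.9 + 1.3 − 6.7) / 7 = -1.0714%
Sample σ = √[Σ(r − r̄)² / 6] = √[1003.3143 / 6] = √167.2191 = 12.9313%
IR = r̄ / tracking error = -1.0714 / 12.9313 = -0.0829

-0.08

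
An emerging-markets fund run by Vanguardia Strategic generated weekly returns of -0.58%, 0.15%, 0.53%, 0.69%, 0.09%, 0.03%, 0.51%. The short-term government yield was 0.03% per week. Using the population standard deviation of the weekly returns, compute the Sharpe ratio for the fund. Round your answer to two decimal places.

r̄ = (-0.58 + 0.15 + 0.53 + 0.69 + 0.09 + 0.03 + 0.51) / 7 = 0.2029%
Population std dev = √[1.0969 / 7] = 0.3959%
Sharpe = (r̄ − rf) / σ = (0.2029 − 0.03) / 0.3959 = 0.1729 / 0.3959 = 0.4367

0.44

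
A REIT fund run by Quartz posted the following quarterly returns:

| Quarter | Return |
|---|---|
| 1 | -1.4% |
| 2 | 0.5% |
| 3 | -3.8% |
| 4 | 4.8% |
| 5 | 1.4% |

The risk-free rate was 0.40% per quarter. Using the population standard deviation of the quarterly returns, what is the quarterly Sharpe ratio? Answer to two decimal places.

-0.03

μ = (-1.4 + 0.5 − 3.8 + 4.8 + 1.4) / 5 = 0.3000%
Σ(r − μ)² = 41.2000; population σ = √(41.2000/5) = 2.8705%
Sharpe = (μ − rf) / σ = (0.3000 − 0.4) / 2.8705 = -0.1000 / 2.8705 = -0.0348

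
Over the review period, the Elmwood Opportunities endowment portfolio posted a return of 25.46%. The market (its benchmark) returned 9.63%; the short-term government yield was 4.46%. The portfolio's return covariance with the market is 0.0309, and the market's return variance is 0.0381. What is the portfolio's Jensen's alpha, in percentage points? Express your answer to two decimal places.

β = Cov / Var = 0.0309 / 0.0381 = 0.8110
E[R] = Rf + β(Rm − Rf) = 4.46% + 0.8110 × (9.63% − 4.46%) = 8.6529%
α = Rp − E[R] = 25.46% − 8.6529% = 16.8071

16.81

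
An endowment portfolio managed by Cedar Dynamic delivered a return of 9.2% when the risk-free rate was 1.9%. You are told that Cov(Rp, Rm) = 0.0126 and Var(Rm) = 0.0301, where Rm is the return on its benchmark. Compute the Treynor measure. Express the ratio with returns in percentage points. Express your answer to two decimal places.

β = Cov / Var = 0.0126 / 0.0301 = 0.4186
Treynor = (Rp − Rf) / β = (9.2% − 1.9%) / 0.4186 = 7.30 / 0.4186 = 17.4391

17.44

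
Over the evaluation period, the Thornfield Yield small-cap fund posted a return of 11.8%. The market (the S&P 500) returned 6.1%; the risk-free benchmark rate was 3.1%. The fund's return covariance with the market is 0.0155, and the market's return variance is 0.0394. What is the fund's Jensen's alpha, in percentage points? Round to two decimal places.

7.52

β = Cov / Var = 0.0155 / 0.0394 = 0.3934
E[R] = Rf + β(Rm − Rf) = 3.1% + 0.3934 × (6.1% − 3.1%) = 4.2802%
α = Rp − E[R] = 11.8% − 4.2802% = 7.5198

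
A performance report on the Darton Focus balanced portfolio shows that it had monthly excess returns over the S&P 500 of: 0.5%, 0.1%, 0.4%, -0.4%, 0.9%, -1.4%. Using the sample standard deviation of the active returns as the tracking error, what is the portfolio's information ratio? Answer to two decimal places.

0.02

Mean return μ = 0.10 / 6 = 0.0167%
Σ(r − μ)² = (0.5 − 0.0167)² + (0.1 − 0.0167)² + … = 3.3483
sample σ = √(3.3483 / 5) = √0.6697 = 0.8184%
IR = μ / tracking error = 0.0167 / 0.8184 = 0.0204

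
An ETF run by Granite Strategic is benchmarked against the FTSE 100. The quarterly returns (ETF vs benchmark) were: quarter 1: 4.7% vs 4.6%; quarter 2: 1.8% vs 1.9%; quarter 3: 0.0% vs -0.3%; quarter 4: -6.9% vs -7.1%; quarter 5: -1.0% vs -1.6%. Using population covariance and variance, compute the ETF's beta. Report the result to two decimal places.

0.98

r̄p = -0.2800%,  r̄m = -0.5000%
Cov = Σ(rp − r̄p)(rm − r̄m) / 5 = 14.9860
Var(rm) = Σ(rm − r̄m)² / 5 = 15.3160
β = Cov / Var = 14.9860 / 15.3160 = 0.9785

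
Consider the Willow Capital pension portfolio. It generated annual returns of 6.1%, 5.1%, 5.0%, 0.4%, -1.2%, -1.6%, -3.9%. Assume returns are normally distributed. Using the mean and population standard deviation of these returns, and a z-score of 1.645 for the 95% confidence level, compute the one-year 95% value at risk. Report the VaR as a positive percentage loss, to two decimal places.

4.60

Mean return r̄ = 9.90 / 7 = 1.4143%
Σ(r − r̄)² = (6.1 − 1.4143)² + (5.1 − 1.4143)² + … = 93.5886
population σ = √(93.5886 / 7) = √13.3698 = 3.6565%
VaR = −(r̄ − z·σ) = −(1.4143 − 1.645 × 3.6565) = −(-4.6006) = 4.6006%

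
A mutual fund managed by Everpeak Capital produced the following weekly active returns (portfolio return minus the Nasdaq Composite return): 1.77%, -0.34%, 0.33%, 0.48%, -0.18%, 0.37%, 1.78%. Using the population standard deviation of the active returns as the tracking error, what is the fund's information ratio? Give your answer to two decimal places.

Mean return r̄ = 4.210 / 7 = 0.6014%
Σ(r − r̄)² = 4.3935; population σ = √(4.3935/7) = 0.7922%
IR = r̄ / tracking error = 0.6014 / 0.7922 = 0.7592

0.76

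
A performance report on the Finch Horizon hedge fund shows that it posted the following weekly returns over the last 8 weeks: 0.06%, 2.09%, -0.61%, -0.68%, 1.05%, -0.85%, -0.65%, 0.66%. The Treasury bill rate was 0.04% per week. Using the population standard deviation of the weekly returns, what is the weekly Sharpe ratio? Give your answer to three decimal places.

0.095

r̄ = (0.06 + 2.09 − 0.61 − 0.68 + 1.05 − 0.85 − 0.65 + 0.66) / 8 = 0.1338%
Population σ = √[Σ(r − r̄)² / 8] = √[7.7462 / 8] = √0.9683 = 0.9840%
Sharpe = (r̄ − rf) / σ = (0.1338 − 0.04) / 0.9840 = 0.0938 / 0.9840 = 0.0953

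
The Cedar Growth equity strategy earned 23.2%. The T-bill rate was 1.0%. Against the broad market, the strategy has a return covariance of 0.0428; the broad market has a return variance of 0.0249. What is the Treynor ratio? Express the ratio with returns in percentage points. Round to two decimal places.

β = Cov / Var = 0.0428 / 0.0249 = 1.7189
Treynor = (Rp − Rf) / β = (23.2% − 1.0%) / 1.7189 = 22.20 / 1.7189 = 12.9152

12.92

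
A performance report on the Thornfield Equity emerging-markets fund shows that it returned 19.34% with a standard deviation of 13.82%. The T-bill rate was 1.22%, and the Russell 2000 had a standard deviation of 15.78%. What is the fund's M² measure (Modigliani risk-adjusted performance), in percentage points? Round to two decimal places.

Sharpe = (Rp − Rf) / σp = (19.34% − 1.22%) / 13.82% = 1.3111
M² = Rf + Sharpe × σm = 1.22% + 1.3111 × 15.78% = 21.9092%

21.91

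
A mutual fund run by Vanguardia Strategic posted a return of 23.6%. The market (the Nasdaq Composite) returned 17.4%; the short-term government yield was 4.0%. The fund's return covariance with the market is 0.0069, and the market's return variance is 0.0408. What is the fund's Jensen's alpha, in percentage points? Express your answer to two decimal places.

17.33

β = Cov / Var = 0.0069 / 0.0408 = 0.1691
E[R] = Rf + β(Rm − Rf) = 4.0% + 0.1691 × (17.4% − 4.0%) = 6.2659%
α = Rp − E[R] = 23.6% − 6.2659% = 17.3341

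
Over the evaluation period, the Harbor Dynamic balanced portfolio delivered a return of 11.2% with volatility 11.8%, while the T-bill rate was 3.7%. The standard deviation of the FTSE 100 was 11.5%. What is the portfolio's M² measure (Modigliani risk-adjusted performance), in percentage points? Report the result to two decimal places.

Sharpe = (Rp − Rf) / σp = (11.2% − 3.7%) / 11.8% = 0.6356
M² = Rf + Sharpe × σm = 3.7% + 0.6356 × 11.5% = 11.0094%

11.01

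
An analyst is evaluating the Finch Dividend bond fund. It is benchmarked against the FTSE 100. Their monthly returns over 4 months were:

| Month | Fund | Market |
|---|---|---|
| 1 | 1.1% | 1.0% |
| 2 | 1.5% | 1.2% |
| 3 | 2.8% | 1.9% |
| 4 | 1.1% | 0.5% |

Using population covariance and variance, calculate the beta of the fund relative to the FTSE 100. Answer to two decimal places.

1.28

r̄p = 1.6250%,  r̄m = 1.1500%
Cov = Σ(rp − r̄p)(rm − r̄m) / 4 = 0.3238
Var(rm) = Σ(rm − r̄m)² / 4 = 0.2525
β = Cov / Var = 0.3238 / 0.2525 = 1.2824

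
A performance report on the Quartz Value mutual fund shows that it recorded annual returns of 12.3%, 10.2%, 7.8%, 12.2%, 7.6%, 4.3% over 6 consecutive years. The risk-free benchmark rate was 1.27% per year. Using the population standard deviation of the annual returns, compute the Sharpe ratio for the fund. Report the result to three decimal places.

2.756

r̄ = (12.3 + 10.2 + 7.8 + 12.2 + 7.6 + 4.3) / 6 = 54.40 / 6 = 9.0667%
Σ(r − r̄)² = (12.3 − 9.0667)² + (10.2 − 9.0667)² + (7.8 − 9.0667)² + … = 48.0333
population σ = √(48.0333 / 6) = √8.0056 = 2.8294%
Sharpe = (r̄ − rf) / σ = (9.0667 − 1.27) / 2.8294 = 7.7967 / 2.8294 = 2.7556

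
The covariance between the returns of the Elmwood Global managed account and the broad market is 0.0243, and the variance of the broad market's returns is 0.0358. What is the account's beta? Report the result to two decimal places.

0.68

β = Cov(Rp, Rm) / Var(Rm) = 0.0243 / 0.0358 = 0.6788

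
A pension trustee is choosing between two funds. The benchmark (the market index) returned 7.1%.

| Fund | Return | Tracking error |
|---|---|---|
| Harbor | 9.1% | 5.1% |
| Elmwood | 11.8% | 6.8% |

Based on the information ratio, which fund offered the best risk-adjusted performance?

Elmwood

Harbor: IR = (9.1% − 7.1%) / 5.1% = 0.392
Elmwood: IR = (11.8% − 7.1%) / 6.8% = 0.691
Highest: Elmwood (0.691).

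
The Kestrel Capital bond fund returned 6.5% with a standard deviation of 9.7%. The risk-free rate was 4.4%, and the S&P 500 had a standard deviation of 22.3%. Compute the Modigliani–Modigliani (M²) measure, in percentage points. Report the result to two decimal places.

Sharpe = (Rp − Rf) / σp = (6.5% − 4.4%) / 9.7% = 0.2165
M² = Rf + Sharpe × σm = 4.4% + 0.2165 × 22.3% = 9.2280%

9.23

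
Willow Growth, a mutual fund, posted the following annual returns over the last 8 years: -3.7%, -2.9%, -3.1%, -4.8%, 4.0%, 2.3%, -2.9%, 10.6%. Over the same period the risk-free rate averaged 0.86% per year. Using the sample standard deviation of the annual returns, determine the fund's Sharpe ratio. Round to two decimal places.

-0.17

r̄ = (-3.7 − 2.9 − 3.1 − 4.8 + 4 + 2.3 − 2.9 + 10.6) / 8 = -0.50 / 8 = -0.0625%
Σ(r − r̄)² = (-3.7 − (-0.0625))² + (-2.9 − (-0.0625))² + (-3.1 − (-0.0625))² + … = 196.7788
sample σ = √(196.7788 / 7) = √28.1113 = 5.3020%
Sharpe = (r̄ − rf) / σ = (-0.0625 − 0.86) / 5.3020 = -0.9225 / 5.3020 = -0.1740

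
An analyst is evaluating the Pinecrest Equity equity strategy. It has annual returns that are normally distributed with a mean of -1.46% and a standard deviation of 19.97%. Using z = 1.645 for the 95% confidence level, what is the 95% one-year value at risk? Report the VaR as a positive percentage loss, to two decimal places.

34.31

VaR (as % loss) = −(μ − z·σ) = −(-1.46% − 1.645 × 19.97%) = −(-34.31065%) = 34.31065%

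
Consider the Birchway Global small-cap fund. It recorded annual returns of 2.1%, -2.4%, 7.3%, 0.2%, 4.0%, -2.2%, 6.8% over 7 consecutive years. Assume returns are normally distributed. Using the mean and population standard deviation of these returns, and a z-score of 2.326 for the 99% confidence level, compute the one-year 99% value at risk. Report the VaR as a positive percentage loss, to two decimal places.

μ = (2.1 − 2.4 + 7.3 + 0.2 + 4 − 2.2 + 6.8) / 7 = 15.80 / 7 = 2.2571%
Population σ = √[Σ(r − μ)² / 7] = √[94.9171 / 7] = √13.5596 = 3.6823%
VaR = −(μ − z·σ) = −(2.2571 − 2.326 × 3.6823) = −(-6.3079) = 6.3079%

6.31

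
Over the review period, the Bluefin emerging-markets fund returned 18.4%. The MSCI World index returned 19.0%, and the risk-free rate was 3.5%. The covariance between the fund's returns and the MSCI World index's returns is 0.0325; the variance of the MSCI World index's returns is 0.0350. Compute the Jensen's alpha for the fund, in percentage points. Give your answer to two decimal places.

β = Cov / Var = 0.0325 / 0.0350 = 0.9286
E[R] = Rf + β(Rm − Rf) = 3.5% + 0.9286 × (19.0% − 3.5%) = 17.8933%
α = Rp − E[R] = 18.4% − 17.8933% = 0.5067

0.51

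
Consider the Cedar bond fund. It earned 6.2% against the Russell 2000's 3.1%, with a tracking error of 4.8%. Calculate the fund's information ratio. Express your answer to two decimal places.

IR = (Rp − Rb) / TE = (6.2% − 3.1%) / 4.8% = 3.10% / 4.8% = 0.6458

0.65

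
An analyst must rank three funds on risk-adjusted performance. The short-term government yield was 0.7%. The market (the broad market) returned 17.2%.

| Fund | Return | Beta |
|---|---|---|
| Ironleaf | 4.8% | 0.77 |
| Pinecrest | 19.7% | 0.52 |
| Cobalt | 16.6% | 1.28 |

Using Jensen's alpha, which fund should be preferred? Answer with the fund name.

Pinecrest

Ironleaf: α = 4.8% − [0.7% + 0.77 × (17.2% − 0.7%)] = -8.605
Pinecrest: α = 19.7% − [0.7% + 0.52 × (17.2% − 0.7%)] = 10.420
Cobalt: α = 16.6% − [0.7% + 1.28 × (17.2% − 0.7%)] = -5.220
Highest: Pinecrest (10.420).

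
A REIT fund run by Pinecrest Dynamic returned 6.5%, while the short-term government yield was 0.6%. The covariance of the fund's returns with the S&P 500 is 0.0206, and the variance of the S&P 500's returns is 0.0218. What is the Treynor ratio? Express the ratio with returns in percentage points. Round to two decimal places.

β = Cov / Var = 0.0206 / 0.0218 = 0.9450
Treynor = (Rp − Rf) / β = (6.5% − 0.6%) / 0.9450 = 5.90 / 0.9450 = 6.2434

6.24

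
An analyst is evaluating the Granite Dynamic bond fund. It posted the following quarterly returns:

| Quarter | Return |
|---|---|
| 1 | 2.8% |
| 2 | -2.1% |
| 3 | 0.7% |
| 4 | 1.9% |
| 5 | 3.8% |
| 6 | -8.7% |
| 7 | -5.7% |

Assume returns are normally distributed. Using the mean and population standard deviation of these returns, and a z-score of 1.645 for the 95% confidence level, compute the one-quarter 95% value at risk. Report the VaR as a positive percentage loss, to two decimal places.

8.17

Mean return r̄ = -7.30 / 7 = -1.0429%
Population std dev = √[131.3571 / 7] = 4.3319%
VaR = −(r̄ − z·σ) = −(-1.0429 − 1.645 × 4.3319) = −(-8.1689) = 8.1689%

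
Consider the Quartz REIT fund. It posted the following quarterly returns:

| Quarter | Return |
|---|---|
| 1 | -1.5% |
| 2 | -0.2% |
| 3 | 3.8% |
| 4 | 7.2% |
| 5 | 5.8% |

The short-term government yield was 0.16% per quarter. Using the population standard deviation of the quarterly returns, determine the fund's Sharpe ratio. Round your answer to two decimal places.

0.85

r̄ = (-1.5 − 0.2 + 3.8 + 7.2 + 5.8) / 5 = 15.10 / 5 = 3.0200%
Σ(r − r̄)² = (-1.5 − 3.0200)² + (-0.2 − 3.0200)² + (3.8 − 3.0200)² + … = 56.6080
population σ = √(56.6080 / 5) = √11.3216 = 3.3648%
Sharpe = (r̄ − rf) / σ = (3.0200 − 0.16) / 3.3648 = 2.8600 / 3.3648 = 0.8500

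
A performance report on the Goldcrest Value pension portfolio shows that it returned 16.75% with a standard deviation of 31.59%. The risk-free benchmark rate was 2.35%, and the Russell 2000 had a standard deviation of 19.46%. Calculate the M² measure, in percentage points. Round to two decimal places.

11.22

Sharpe = (Rp − Rf) / σp = (16.75% − 2.35%) / 31.59% = 0.4558
M² = Rf + Sharpe × σm = 2.35% + 0.4558 × 19.46% = 11.2199%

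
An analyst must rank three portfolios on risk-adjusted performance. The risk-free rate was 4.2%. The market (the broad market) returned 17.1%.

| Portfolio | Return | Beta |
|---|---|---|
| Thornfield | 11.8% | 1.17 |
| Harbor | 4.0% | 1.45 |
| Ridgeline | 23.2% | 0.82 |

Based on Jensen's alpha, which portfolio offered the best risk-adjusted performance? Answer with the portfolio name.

Ridgeline

Thornfield: α = 11.8% − [4.2% + 1.17 × (17.1% − 4.2%)] = -7.493
Harbor: α = 4.0% − [4.2% + 1.45 × (17.1% − 4.2%)] = -18.905
Ridgeline: α = 23.2% − [4.2% + 0.82 × (17.1% − 4.2%)] = 8.422
Highest: Ridgeline (8.422).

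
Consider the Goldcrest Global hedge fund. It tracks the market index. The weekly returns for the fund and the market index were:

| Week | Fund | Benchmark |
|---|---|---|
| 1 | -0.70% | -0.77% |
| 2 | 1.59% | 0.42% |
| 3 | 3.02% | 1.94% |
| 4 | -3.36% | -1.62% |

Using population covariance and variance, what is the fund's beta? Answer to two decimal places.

r̄p = 0.1375%,  r̄m = -0.0075%
Cov = Σ(rp − r̄p)(rm − r̄m) / 4 = 3.1282
Var(rm) = Σ(rm − r̄m)² / 4 = 1.7893
β = Cov / Var = 3.1282 / 1.7893 = 1.7483

1.75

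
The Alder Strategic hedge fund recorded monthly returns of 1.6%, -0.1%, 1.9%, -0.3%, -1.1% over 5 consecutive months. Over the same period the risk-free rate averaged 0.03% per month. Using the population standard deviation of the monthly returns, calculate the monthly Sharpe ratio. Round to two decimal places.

Mean return μ = 2.00 / 5 = 0.4000%
Population σ = √[Σ(r − μ)² / 5] = √[6.6800 / 5] = √1.3360 = 1.1559%
Sharpe = (μ − rf) / σ = (0.4000 − 0.03) / 1.1559 = 0.3700 / 1.1559 = 0.3201

0.32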